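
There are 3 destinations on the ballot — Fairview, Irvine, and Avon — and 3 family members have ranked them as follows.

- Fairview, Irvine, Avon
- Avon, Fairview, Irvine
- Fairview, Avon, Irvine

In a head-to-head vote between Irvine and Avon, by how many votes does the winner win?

Ballots ranking Irvine above Avon: 1.
Ballots ranking Avon above Irvine: 2.
Avon wins 2–1, a margin of 1.

1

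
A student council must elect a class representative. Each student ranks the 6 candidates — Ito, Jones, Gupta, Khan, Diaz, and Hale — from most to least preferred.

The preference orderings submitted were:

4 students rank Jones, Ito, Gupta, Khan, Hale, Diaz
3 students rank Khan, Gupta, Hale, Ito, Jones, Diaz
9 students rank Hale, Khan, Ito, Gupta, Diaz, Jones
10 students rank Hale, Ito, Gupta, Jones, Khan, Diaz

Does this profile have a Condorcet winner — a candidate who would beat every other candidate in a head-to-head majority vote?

Head-to-head results (26 voters total):
Ito vs Jones: Ito wins 22–4.
Ito vs Gupta: Ito wins 23–3.
Ito vs Khan: Ito wins 14–12.
Ito vs Diaz: Ito wins 26–0.
Ito vs Hale: Hale wins 22–4.
Jones vs Gupta: Gupta wins 22–4.
Jones vs Khan: Jones wins 14–12.
Jones vs Diaz: Jones wins 17–9.
Jones vs Hale: Hale wins 22–4.
Gupta vs Khan: Gupta wins 14–12.
Gupta vs Diaz: Gupta wins 26–0.
Gupta vs Hale: Hale wins 19–7.
Khan vs Diaz: Khan wins 26–0.
Khan vs Hale: Hale wins 19–7.
Diaz vs Hale: Hale wins 26–0.
Hale beats each rival — Ito (22–4), Jones (22–4), Gupta (19–7), Khan (19–7), Diaz (26–0) — so Hale is the Condorcet winner.

Yes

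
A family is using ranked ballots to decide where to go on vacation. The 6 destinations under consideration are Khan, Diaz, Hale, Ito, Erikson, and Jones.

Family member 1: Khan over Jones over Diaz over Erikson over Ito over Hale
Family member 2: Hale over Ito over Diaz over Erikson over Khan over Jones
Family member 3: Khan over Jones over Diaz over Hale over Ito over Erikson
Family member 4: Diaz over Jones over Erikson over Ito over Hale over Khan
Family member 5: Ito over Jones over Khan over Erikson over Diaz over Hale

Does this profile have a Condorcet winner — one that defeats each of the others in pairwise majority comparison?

Head-to-head results (5 voters total):
Khan vs Diaz: Khan wins 3–2.
Khan vs Hale: Khan wins 3–2.
Khan vs Ito: Ito wins 3–2.
Khan vs Erikson: Khan wins 3–2.
Khan vs Jones: Khan wins 3–2.
Diaz vs Hale: Diaz wins 4–1.
Diaz vs Ito: Diaz wins 3–2.
Diaz vs Erikson: Diaz wins 4–1.
Diaz vs Jones: Jones wins 3–2.
Hale vs Ito: Ito wins 3–2.
Hale vs Erikson: Erikson wins 3–2.
Hale vs Jones: Jones wins 4–1.
Ito vs Erikson: Ito wins 3–2.
Ito vs Jones: Jones wins 3–2.
Erikson vs Jones: Jones wins 4–1.
No candidate beats all others: Khan beats Diaz beats Ito beats Khan, a majority cycle.

No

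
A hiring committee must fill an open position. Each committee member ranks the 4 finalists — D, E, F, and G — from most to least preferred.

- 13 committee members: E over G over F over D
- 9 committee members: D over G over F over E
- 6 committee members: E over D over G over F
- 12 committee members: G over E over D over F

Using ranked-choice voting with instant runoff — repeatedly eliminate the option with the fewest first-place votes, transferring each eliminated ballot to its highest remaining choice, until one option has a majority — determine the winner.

G

Round 1: E 19, G 12, D 9, F 0. F has the fewest and is eliminated.
Round 2: E 19, G 12, D 9. D has the fewest and is eliminated.
Round 3: G 21, E 19. G has a majority.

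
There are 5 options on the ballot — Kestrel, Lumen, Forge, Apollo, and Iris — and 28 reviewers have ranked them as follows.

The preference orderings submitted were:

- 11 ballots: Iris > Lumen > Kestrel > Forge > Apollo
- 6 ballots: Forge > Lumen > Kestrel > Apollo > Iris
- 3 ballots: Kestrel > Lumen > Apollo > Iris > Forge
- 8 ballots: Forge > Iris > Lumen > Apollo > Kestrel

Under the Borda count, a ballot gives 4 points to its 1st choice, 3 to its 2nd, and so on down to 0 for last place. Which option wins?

Borda scores:
  Kestrel: 11·2 + 6·2 + 3·4 + 8·0 = 46
  Lumen: 11·3 + 6·3 + 3·3 + 8·2 = 76
  Forge: 11·1 + 6·4 + 3·0 + 8·4 = 67
  Apollo: 11·0 + 6·1 + 3·2 + 8·1 = 20
  Iris: 11·4 + 6·0 + 3·1 + 8·3 = 71
Lumen has the highest total.

Lumen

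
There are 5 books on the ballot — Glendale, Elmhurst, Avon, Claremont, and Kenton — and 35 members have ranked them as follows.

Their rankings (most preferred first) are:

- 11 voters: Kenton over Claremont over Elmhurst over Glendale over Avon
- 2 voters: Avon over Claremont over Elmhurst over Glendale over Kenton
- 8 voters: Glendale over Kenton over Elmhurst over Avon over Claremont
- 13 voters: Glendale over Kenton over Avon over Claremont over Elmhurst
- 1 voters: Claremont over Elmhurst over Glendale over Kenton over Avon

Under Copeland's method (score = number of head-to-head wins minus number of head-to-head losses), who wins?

Pairwise results:
  Glendale vs Elmhurst: Glendale wins 21–14.
  Glendale vs Avon: Glendale wins 33–2.
  Glendale vs Claremont: Glendale wins 21–14.
  Glendale vs Kenton: Glendale wins 24–11.
  Elmhurst vs Avon: Elmhurst wins 20–15.
  Elmhurst vs Claremont: Claremont wins 27–8.
  Elmhurst vs Kenton: Kenton wins 32–3.
  Avon vs Claremont: Avon wins 23–12.
  Avon vs Kenton: Kenton wins 33–2.
  Claremont vs Kenton: Kenton wins 32–3.
Copeland scores (wins − losses):
  Glendale: 4 − 0 = 4
  Elmhurst: 1 − 3 = -2
  Avon: 1 − 3 = -2
  Claremont: 1 − 3 = -2
  Kenton: 3 − 1 = 2
Glendale has the best Copeland score.

Glendale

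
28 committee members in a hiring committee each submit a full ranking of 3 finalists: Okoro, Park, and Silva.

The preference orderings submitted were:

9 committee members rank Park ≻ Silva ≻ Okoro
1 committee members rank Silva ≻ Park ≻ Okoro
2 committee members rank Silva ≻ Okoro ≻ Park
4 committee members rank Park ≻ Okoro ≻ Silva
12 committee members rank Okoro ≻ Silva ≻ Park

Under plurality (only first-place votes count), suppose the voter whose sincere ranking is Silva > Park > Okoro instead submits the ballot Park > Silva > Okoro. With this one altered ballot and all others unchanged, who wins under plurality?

Park

First-place totals with the altered ballot: Okoro 12, Park 14, Silva 2.
The winner is unchanged: still Park.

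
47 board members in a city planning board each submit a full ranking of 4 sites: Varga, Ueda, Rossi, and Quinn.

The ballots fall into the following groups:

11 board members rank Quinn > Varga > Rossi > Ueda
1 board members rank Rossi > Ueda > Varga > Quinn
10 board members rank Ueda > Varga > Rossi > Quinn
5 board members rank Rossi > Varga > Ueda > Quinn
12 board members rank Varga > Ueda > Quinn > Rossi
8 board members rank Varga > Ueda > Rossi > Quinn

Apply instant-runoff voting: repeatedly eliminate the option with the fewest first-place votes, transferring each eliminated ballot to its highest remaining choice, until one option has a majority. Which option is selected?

Round 1: Varga 20, Quinn 11, Ueda 10, Rossi 6. Rossi has the fewest and is eliminated.
Round 2: Varga 25, Ueda 11, Quinn 11. Varga has a majority.

Varga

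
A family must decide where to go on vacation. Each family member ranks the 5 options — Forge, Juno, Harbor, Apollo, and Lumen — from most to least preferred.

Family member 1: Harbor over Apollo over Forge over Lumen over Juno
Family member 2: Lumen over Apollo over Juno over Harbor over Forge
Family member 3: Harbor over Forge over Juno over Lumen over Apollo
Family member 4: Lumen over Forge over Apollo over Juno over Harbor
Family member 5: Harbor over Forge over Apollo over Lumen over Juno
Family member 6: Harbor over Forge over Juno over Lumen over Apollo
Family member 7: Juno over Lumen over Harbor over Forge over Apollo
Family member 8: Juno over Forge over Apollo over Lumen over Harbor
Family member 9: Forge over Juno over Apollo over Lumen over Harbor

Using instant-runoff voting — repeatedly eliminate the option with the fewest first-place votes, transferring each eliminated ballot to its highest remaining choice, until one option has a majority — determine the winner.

Round 1: Harbor 4, Juno 2, Lumen 2, Forge 1, Apollo 0. Apollo has the fewest and is eliminated.
Round 2: Harbor 4, Juno 2, Lumen 2, Forge 1. Forge has the fewest and is eliminated.
Round 3: Harbor 4, Juno 3, Lumen 2. Lumen has the fewest and is eliminated.
Round 4: Juno 5, Harbor 4. Juno has a majority.

Juno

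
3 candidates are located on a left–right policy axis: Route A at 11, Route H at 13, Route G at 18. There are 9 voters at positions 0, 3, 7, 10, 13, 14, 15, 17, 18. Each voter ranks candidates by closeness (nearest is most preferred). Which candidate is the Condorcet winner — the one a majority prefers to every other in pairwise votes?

With single-peaked preferences on a line, the Condorcet winner is the candidate closest to the median voter.
The median voter (position 13) is closest to Route H at 13.
Check: Route H vs Route A — voters closer to Route H: 5 of 9.

Route H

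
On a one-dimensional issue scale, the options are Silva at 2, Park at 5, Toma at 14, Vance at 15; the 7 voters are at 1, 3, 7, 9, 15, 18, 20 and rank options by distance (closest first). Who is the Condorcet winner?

With single-peaked preferences on a line, the Condorcet winner is the candidate closest to the median voter.
The median voter (position 9) is closest to Park at 5.
Check: Park vs Toma — voters closer to Park: 4 of 7.

Park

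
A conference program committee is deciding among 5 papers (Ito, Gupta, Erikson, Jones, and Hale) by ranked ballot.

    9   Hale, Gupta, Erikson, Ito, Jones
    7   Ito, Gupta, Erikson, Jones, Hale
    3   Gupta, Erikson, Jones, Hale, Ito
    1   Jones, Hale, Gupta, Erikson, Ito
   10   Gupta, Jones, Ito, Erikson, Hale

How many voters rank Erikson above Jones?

19

Ballots ranking Erikson above Jones: 9+7+3 = 19.
Ballots ranking Jones above Erikson: 1+10 = 11.
So 19 of 30 voters prefer Erikson to Jones.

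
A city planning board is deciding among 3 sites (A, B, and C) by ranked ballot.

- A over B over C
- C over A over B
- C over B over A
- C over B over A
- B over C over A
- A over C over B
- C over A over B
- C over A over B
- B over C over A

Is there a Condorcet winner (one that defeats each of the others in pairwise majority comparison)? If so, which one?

Head-to-head results (9 voters total):
A vs B: A wins 5–4.
A vs C: C wins 7–2.
B vs C: C wins 6–3.
C beats each rival — A (7–2), B (6–3) — so C is the Condorcet winner.

C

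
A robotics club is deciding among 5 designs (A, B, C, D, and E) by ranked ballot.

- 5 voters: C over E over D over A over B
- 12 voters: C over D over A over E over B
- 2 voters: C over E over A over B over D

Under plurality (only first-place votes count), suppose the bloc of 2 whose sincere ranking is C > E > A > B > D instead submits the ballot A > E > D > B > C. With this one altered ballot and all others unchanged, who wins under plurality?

First-place totals with the altered ballot: A 2, B 0, C 17, D 0, E 0.
The winner is unchanged: still C.

C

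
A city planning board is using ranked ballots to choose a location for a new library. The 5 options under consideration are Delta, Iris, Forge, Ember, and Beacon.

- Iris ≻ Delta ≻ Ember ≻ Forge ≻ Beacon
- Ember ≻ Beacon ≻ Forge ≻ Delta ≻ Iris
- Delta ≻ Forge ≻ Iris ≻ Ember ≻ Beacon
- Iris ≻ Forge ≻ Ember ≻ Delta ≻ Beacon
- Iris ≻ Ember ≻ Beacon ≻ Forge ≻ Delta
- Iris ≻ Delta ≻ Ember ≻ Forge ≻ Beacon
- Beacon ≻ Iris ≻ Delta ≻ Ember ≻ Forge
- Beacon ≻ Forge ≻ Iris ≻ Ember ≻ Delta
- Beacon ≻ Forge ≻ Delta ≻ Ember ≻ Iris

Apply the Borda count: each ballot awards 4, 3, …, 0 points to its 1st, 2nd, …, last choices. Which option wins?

Borda scores:
  Delta: 3 + 1 + 4 + 1 + 0 + 3 + 2 + 0 + 2 = 16
  Iris: 4 + 0 + 2 + 4 + 4 + 4 + 3 + 2 + 0 = 23
  Forge: 1 + 2 + 3 + 3 + 1 + 1 + 0 + 3 + 3 = 17
  Ember: 2 + 4 + 1 + 2 + 3 + 2 + 1 + 1 + 1 = 17
  Beacon: 0 + 3 + 0 + 0 + 2 + 0 + 4 + 4 + 4 = 17
Iris has the highest total.

Iris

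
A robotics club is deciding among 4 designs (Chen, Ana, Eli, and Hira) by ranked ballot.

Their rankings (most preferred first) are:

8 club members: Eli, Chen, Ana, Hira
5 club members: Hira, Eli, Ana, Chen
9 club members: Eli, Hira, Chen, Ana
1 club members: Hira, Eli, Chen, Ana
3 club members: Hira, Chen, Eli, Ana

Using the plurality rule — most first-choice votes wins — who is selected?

First-place vote totals:
  Chen: 0
  Ana: 0
  Eli: 17
  Hira: 9
Eli has the most first-place votes.

Eli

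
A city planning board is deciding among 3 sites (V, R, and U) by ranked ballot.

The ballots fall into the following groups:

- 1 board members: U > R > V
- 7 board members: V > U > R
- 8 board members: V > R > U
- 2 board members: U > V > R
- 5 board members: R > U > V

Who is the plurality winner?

V

First-place vote totals:
  V: 15
  R: 5
  U: 3
V has the most first-place votes.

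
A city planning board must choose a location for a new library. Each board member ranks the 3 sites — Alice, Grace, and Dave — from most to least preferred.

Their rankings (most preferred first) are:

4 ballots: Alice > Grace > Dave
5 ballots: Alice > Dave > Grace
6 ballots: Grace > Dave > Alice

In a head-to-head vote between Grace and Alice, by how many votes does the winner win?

3

Ballots ranking Grace above Alice: 6.
Ballots ranking Alice above Grace: 4+5 = 9.
Alice wins 9–6, a margin of 3.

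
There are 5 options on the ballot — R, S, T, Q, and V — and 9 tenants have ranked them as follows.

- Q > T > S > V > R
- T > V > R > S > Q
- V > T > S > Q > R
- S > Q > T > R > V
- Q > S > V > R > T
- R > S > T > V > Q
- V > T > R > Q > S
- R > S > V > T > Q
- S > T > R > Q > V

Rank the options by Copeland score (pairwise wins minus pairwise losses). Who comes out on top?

Pairwise results:
  R vs S: S wins 5–4.
  R vs T: T wins 6–3.
  R vs Q: R wins 5–4.
  R vs V: V wins 5–4.
  S vs T: S wins 5–4.
  S vs Q: S wins 6–3.
  S vs V: S wins 6–3.
  T vs Q: T wins 6–3.
  T vs V: T wins 5–4.
  Q vs V: V wins 5–4.
Copeland scores (wins − losses):
  R: 1 − 3 = -2
  S: 4 − 0 = 4
  T: 3 − 1 = 2
  Q: 0 − 4 = -4
  V: 2 − 2 = 0
S has the best Copeland score.

S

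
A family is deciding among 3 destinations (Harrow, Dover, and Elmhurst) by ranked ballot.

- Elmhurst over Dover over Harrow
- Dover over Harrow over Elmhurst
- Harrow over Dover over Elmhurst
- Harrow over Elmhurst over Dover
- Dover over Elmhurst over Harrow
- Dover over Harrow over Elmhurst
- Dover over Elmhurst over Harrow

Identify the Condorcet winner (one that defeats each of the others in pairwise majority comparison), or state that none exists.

Head-to-head results (7 voters total):
Harrow vs Dover: Dover wins 5–2.
Harrow vs Elmhurst: Harrow wins 4–3.
Dover vs Elmhurst: Dover wins 5–2.
Dover beats each rival — Harrow (5–2), Elmhurst (5–2) — so Dover is the Condorcet winner.

Dover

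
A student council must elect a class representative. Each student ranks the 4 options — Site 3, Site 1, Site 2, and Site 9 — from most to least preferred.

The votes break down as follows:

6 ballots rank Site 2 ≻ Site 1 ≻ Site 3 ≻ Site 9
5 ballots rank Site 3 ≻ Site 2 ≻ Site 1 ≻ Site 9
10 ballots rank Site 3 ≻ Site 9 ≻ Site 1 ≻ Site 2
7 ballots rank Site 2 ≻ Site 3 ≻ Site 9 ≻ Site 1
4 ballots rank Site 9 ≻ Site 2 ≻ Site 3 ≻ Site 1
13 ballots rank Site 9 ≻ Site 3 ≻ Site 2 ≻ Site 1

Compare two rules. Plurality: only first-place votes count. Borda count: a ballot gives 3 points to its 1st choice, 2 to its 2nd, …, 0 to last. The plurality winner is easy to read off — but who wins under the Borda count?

Site 3

Plurality first-place counts: Site 3 15, Site 1 0, Site 2 13, Site 9 17 → Site 9.
Borda totals: Site 3 95, Site 1 27, Site 2 70, Site 9 78 → Site 3.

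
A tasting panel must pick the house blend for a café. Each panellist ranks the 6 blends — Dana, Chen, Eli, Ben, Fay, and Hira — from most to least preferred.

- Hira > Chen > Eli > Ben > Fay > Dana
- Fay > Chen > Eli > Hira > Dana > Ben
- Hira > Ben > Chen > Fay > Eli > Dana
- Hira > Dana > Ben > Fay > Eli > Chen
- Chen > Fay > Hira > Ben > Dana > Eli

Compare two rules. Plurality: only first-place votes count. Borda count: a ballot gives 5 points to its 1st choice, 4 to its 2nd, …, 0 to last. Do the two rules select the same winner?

Yes

Plurality first-place counts: Dana 0, Chen 1, Eli 0, Ben 0, Fay 1, Hira 3 → Hira.
Borda totals: Dana 6, Chen 16, Eli 8, Ben 11, Fay 14, Hira 20 → Hira.
The two rules agree on Hira.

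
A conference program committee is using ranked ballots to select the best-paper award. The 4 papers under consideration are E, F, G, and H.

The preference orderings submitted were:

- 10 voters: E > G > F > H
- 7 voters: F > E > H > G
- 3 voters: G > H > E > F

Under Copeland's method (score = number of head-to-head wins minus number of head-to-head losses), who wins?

E

Pairwise results:
  E vs F: E wins 13–7.
  E vs G: E wins 17–3.
  E vs H: E wins 17–3.
  F vs G: G wins 13–7.
  F vs H: F wins 17–3.
  G vs H: G wins 13–7.
Copeland scores (wins − losses):
  E: 3 − 0 = 3
  F: 1 − 2 = -1
  G: 2 − 1 = 1
  H: 0 − 3 = -3
E has the best Copeland score.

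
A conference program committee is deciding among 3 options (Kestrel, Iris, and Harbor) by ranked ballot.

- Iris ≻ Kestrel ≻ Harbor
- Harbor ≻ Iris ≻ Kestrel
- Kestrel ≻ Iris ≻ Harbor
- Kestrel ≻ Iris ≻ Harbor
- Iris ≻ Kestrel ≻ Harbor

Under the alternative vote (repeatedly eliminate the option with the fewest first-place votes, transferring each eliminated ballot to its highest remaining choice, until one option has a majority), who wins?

Round 1: Kestrel 2, Iris 2, Harbor 1. Harbor has the fewest and is eliminated.
Round 2: Iris 3, Kestrel 2. Iris has a majority.

Iris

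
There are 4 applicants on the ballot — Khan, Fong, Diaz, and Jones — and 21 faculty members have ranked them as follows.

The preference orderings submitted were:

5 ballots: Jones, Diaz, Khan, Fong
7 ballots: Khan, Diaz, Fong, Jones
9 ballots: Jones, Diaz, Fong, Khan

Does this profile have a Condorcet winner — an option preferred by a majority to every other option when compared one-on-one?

Yes

Head-to-head results (21 voters total):
Khan vs Fong: Khan wins 12–9.
Khan vs Diaz: Diaz wins 14–7.
Khan vs Jones: Jones wins 14–7.
Fong vs Diaz: Diaz wins 21–0.
Fong vs Jones: Jones wins 14–7.
Diaz vs Jones: Jones wins 14–7.
Jones beats each rival — Khan (14–7), Fong (14–7), Diaz (14–7) — so Jones is the Condorcet winner.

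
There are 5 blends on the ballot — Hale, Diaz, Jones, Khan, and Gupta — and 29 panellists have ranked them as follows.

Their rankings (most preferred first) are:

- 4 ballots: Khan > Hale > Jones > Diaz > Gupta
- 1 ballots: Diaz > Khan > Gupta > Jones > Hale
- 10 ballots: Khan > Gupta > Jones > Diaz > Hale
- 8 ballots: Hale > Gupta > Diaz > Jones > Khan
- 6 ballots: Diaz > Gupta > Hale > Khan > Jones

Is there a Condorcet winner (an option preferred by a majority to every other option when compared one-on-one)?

No

Head-to-head results (29 voters total):
Hale vs Diaz: Diaz wins 17–12.
Hale vs Jones: Hale wins 18–11.
Hale vs Khan: Khan wins 15–14.
Hale vs Gupta: Gupta wins 17–12.
Diaz vs Jones: Diaz wins 15–14.
Diaz vs Khan: Diaz wins 15–14.
Diaz vs Gupta: Gupta wins 18–11.
Jones vs Khan: Khan wins 21–8.
Jones vs Gupta: Gupta wins 25–4.
Khan vs Gupta: Khan wins 15–14.
No candidate beats all others: Diaz beats Khan beats Gupta beats Diaz, a majority cycle.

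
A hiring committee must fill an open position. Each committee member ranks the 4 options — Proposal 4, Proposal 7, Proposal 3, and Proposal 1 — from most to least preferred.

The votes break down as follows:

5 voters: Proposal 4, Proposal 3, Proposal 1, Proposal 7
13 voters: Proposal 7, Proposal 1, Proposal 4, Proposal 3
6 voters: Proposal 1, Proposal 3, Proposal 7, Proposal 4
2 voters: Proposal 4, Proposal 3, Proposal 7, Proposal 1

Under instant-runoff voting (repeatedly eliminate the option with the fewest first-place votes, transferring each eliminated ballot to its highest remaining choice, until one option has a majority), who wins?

Round 1: Proposal 7 13, Proposal 4 7, Proposal 1 6, Proposal 3 0. Proposal 3 has the fewest and is eliminated.
Round 2: Proposal 7 13, Proposal 4 7, Proposal 1 6. Proposal 1 has the fewest and is eliminated.
Round 3: Proposal 7 19, Proposal 4 7. Proposal 7 has a majority.

Proposal 7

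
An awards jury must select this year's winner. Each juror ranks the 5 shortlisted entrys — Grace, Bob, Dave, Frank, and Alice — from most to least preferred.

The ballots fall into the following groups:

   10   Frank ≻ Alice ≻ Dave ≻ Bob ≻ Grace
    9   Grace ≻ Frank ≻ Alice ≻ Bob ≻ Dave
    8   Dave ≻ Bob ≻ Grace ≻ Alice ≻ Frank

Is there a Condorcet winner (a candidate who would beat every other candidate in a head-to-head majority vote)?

Head-to-head results (27 voters total):
Grace vs Bob: Bob wins 18–9.
Grace vs Dave: Dave wins 18–9.
Grace vs Frank: Grace wins 17–10.
Grace vs Alice: Grace wins 17–10.
Bob vs Dave: Dave wins 18–9.
Bob vs Frank: Frank wins 19–8.
Bob vs Alice: Alice wins 19–8.
Dave vs Frank: Frank wins 19–8.
Dave vs Alice: Alice wins 19–8.
Frank vs Alice: Frank wins 19–8.
No candidate beats all others: Grace beats Frank beats Bob beats Grace, a majority cycle.

No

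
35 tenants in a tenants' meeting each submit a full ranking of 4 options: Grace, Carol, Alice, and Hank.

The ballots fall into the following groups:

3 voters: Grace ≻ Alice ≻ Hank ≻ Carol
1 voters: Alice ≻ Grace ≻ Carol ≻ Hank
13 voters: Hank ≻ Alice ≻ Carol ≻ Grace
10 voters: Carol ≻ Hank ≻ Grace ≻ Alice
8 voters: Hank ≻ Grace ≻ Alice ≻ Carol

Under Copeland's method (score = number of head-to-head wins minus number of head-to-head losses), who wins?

Hank

Pairwise results:
  Grace vs Carol: Carol wins 23–12.
  Grace vs Alice: Grace wins 21–14.
  Grace vs Hank: Hank wins 31–4.
  Carol vs Alice: Alice wins 25–10.
  Carol vs Hank: Hank wins 24–11.
  Alice vs Hank: Hank wins 31–4.
Copeland scores (wins − losses):
  Grace: 1 − 2 = -1
  Carol: 1 − 2 = -1
  Alice: 1 − 2 = -1
  Hank: 3 − 0 = 3
Hank has the best Copeland score.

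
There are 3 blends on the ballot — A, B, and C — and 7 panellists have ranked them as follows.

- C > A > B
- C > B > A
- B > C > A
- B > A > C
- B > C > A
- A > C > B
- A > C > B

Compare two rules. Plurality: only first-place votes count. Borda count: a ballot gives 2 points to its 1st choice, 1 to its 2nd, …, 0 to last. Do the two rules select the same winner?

Plurality first-place counts: A 2, B 3, C 2 → B.
Borda totals: A 6, B 7, C 8 → C.
The two rules disagree: plurality picks B, Borda picks C.

No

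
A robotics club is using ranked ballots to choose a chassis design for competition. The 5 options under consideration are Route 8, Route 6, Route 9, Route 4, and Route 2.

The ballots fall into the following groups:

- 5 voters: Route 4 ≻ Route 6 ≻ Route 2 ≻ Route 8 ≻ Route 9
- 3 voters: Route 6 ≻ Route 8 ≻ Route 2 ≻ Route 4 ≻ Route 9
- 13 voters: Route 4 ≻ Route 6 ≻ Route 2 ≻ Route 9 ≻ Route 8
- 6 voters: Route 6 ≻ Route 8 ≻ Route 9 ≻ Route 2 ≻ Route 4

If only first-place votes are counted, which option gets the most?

Route 4

First-place vote totals:
  Route 8: 0
  Route 6: 9
  Route 9: 0
  Route 4: 18
  Route 2: 0
Route 4 has the most first-place votes.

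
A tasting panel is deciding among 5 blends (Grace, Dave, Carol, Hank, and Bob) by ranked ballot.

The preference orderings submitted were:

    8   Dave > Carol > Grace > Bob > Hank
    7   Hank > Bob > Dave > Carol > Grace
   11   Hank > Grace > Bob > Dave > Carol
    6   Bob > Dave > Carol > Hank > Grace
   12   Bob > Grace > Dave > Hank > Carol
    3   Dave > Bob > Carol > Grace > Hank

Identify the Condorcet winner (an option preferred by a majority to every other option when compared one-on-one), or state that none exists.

Head-to-head results (47 voters total):
Grace vs Dave: Dave wins 24–23.
Grace vs Carol: Carol wins 24–23.
Grace vs Hank: Hank wins 24–23.
Grace vs Bob: Bob wins 28–19.
Dave vs Carol: Dave wins 47–0.
Dave vs Hank: Dave wins 29–18.
Dave vs Bob: Bob wins 36–11.
Carol vs Hank: Hank wins 30–17.
Carol vs Bob: Bob wins 39–8.
Hank vs Bob: Bob wins 29–18.
Bob beats each rival — Grace (28–19), Dave (36–11), Carol (39–8), Hank (29–18) — so Bob is the Condorcet winner.

Bob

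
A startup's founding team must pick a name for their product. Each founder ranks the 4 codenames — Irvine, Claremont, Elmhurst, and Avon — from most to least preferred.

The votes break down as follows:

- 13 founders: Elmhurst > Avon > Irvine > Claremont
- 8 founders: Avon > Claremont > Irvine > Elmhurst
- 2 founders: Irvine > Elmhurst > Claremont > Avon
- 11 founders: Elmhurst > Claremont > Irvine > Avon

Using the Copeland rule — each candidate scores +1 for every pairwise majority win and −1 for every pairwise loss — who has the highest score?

Pairwise results:
  Irvine vs Claremont: Claremont wins 19–15.
  Irvine vs Elmhurst: Elmhurst wins 24–10.
  Irvine vs Avon: Avon wins 21–13.
  Claremont vs Elmhurst: Elmhurst wins 26–8.
  Claremont vs Avon: Avon wins 21–13.
  Elmhurst vs Avon: Elmhurst wins 26–8.
Copeland scores (wins − losses):
  Irvine: 0 − 3 = -3
  Claremont: 1 − 2 = -1
  Elmhurst: 3 − 0 = 3
  Avon: 2 − 1 = 1
Elmhurst has the best Copeland score.

Elmhurst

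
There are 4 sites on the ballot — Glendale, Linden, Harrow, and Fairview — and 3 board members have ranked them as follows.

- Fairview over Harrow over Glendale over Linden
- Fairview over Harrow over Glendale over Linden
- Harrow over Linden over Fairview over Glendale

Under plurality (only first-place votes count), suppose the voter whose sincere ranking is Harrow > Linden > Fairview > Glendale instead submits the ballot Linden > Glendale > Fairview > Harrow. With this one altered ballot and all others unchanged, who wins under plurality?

First-place totals with the altered ballot: Glendale 0, Linden 1, Harrow 0, Fairview 2.
The winner is unchanged: still Fairview.

Fairview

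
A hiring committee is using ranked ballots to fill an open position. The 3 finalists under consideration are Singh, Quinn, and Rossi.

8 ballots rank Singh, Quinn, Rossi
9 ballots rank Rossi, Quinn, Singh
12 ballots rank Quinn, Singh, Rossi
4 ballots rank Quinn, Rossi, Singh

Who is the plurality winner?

Quinn

First-place vote totals:
  Singh: 8
  Quinn: 16
  Rossi: 9
Quinn has the most first-place votes.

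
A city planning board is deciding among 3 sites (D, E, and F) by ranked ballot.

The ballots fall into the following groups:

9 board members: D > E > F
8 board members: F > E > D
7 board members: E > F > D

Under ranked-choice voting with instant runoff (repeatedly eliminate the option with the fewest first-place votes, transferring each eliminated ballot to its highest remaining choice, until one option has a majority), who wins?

F

Round 1: D 9, F 8, E 7. E has the fewest and is eliminated.
Round 2: F 15, D 9. F has a majority.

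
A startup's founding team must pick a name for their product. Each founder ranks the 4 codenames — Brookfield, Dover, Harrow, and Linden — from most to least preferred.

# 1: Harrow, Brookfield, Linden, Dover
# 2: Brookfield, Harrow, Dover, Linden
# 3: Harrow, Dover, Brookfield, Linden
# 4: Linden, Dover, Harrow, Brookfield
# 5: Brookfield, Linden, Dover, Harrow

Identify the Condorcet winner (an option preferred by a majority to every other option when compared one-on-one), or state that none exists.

Harrow

Head-to-head results (5 voters total):
Brookfield vs Dover: Brookfield wins 3–2.
Brookfield vs Harrow: Harrow wins 3–2.
Brookfield vs Linden: Brookfield wins 4–1.
Dover vs Harrow: Harrow wins 3–2.
Dover vs Linden: Linden wins 3–2.
Harrow vs Linden: Harrow wins 3–2.
Harrow beats each rival — Brookfield (3–2), Dover (3–2), Linden (3–2) — so Harrow is the Condorcet winner.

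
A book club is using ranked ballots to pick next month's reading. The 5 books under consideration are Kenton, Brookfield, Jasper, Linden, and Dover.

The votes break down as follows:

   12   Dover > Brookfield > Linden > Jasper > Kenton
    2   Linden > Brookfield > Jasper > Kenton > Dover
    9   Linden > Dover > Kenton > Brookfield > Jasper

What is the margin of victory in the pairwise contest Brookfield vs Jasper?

Ballots ranking Brookfield above Jasper: 12+2+9 = 23.
Ballots ranking Jasper above Brookfield: 0.
Brookfield wins 23–0, a margin of 23.

23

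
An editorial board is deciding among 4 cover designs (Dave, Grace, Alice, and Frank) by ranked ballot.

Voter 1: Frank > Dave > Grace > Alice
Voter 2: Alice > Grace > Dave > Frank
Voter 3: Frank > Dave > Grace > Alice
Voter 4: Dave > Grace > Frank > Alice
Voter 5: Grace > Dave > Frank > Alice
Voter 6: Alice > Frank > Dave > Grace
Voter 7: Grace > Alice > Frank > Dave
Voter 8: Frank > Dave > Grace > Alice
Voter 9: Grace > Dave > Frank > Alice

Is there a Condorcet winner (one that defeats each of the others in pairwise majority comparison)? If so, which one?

Head-to-head results (9 voters total):
Dave vs Grace: Dave wins 5–4.
Dave vs Alice: Dave wins 6–3.
Dave vs Frank: Frank wins 5–4.
Grace vs Alice: Grace wins 7–2.
Grace vs Frank: Grace wins 5–4.
Alice vs Frank: Frank wins 6–3.
No candidate beats all others: Dave beats Grace beats Frank beats Dave, a majority cycle.

There is no Condorcet winner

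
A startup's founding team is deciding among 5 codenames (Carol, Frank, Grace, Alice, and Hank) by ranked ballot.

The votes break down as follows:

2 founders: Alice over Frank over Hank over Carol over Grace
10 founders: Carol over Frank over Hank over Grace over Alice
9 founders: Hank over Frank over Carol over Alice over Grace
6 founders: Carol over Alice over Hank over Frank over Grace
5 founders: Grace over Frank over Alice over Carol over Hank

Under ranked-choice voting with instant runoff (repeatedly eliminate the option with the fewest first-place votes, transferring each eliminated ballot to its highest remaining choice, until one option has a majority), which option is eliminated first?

Round 1: Carol 16, Hank 9, Grace 5, Alice 2, Frank 0. Frank has the fewest and is eliminated.
Round 2: Carol 16, Hank 9, Grace 5, Alice 2. Alice has the fewest and is eliminated.
Round 3: Carol 16, Hank 11, Grace 5. Grace has the fewest and is eliminated.
Round 4: Carol 21, Hank 11. Carol has a majority.

Frank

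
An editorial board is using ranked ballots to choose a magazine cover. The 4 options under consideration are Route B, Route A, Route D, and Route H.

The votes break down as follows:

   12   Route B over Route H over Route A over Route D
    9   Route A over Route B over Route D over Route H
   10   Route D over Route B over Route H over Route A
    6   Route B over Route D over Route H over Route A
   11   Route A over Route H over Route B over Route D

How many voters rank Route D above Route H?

25

Ballots ranking Route D above Route H: 9+10+6 = 25.
Ballots ranking Route H above Route D: 12+11 = 23.
So 25 of 48 voters prefer Route D to Route H.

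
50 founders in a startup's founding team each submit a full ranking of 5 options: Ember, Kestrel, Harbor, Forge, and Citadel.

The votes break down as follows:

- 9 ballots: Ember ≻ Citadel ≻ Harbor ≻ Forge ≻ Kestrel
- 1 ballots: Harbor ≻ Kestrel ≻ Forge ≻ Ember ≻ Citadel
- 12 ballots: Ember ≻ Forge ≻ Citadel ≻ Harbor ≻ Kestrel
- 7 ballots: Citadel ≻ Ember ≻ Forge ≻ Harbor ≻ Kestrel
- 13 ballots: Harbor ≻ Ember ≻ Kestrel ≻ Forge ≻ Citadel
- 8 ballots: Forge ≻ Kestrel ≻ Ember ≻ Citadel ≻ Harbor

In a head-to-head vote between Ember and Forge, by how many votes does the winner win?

32

Ballots ranking Ember above Forge: 9+12+7+13 = 41.
Ballots ranking Forge above Ember: 1+8 = 9.
Ember wins 41–9, a margin of 32.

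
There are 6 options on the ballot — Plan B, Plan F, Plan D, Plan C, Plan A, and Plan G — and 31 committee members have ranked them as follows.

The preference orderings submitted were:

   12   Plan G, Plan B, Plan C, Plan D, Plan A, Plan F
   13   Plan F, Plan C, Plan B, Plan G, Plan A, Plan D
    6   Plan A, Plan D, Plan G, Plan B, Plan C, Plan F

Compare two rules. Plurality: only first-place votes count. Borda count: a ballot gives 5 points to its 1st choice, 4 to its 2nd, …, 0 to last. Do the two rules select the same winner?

Plurality first-place counts: Plan B 0, Plan F 13, Plan D 0, Plan C 0, Plan A 6, Plan G 12 → Plan F.
Borda totals: Plan B 99, Plan F 65, Plan D 48, Plan C 94, Plan A 55, Plan G 104 → Plan G.
The two rules disagree: plurality picks Plan F, Borda picks Plan G.

No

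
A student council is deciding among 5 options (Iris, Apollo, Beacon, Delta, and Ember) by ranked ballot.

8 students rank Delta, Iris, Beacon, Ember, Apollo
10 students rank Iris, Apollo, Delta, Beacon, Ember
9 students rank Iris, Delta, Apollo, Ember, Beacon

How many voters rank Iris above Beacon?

Ballots ranking Iris above Beacon: 8+10+9 = 27.
Ballots ranking Beacon above Iris: 0.
So 27 of 27 voters prefer Iris to Beacon.

27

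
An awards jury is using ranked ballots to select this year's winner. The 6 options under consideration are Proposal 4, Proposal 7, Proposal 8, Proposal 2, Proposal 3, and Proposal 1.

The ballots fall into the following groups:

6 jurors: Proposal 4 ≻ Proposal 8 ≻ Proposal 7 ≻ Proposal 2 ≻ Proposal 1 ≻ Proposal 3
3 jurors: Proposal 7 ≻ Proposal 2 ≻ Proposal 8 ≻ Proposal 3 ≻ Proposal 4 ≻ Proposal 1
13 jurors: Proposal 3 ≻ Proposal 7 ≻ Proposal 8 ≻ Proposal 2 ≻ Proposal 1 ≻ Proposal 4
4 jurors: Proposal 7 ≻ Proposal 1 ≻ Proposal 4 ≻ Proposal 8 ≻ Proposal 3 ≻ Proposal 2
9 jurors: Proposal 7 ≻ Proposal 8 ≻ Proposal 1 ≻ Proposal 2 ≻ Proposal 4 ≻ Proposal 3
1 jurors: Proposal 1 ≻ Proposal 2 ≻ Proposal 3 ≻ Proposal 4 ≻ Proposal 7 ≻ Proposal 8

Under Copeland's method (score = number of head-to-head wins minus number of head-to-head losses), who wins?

Proposal 7

Pairwise results:
  Proposal 4 vs Proposal 7: Proposal 7 wins 29–7.
  Proposal 4 vs Proposal 8: Proposal 8 wins 25–11.
  Proposal 4 vs Proposal 2: Proposal 2 wins 26–10.
  Proposal 4 vs Proposal 3: Proposal 4 wins 19–17.
  Proposal 4 vs Proposal 1: Proposal 1 wins 27–9.
  Proposal 7 vs Proposal 8: Proposal 7 wins 30–6.
  Proposal 7 vs Proposal 2: Proposal 7 wins 35–1.
  Proposal 7 vs Proposal 3: Proposal 7 wins 22–14.
  Proposal 7 vs Proposal 1: Proposal 7 wins 35–1.
  Proposal 8 vs Proposal 2: Proposal 8 wins 32–4.
  Proposal 8 vs Proposal 3: Proposal 8 wins 22–14.
  Proposal 8 vs Proposal 1: Proposal 8 wins 31–5.
  Proposal 2 vs Proposal 3: Proposal 2 wins 19–17.
  Proposal 2 vs Proposal 1: Proposal 2 wins 22–14.
  Proposal 3 vs Proposal 1: Proposal 1 wins 20–16.
Copeland scores (wins − losses):
  Proposal 4: 1 − 4 = -3
  Proposal 7: 5 − 0 = 5
  Proposal 8: 4 − 1 = 3
  Proposal 2: 3 − 2 = 1
  Proposal 3: 0 − 5 = -5
  Proposal 1: 2 − 3 = -1
Proposal 7 has the best Copeland score.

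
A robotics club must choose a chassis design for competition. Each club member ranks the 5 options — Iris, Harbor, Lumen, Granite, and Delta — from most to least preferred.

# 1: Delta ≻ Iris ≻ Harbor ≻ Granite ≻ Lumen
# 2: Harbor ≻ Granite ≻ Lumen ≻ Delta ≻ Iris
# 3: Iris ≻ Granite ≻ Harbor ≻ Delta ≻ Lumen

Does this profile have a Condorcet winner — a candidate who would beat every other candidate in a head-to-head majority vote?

No

Head-to-head results (3 voters total):
Iris vs Harbor: Iris wins 2–1.
Iris vs Lumen: Iris wins 2–1.
Iris vs Granite: Iris wins 2–1.
Iris vs Delta: Delta wins 2–1.
Harbor vs Lumen: Harbor wins 3–0.
Harbor vs Granite: Harbor wins 2–1.
Harbor vs Delta: Harbor wins 2–1.
Lumen vs Granite: Granite wins 3–0.
Lumen vs Delta: Delta wins 2–1.
Granite vs Delta: Granite wins 2–1.
No candidate beats all others: Iris beats Harbor beats Delta beats Iris, a majority cycle.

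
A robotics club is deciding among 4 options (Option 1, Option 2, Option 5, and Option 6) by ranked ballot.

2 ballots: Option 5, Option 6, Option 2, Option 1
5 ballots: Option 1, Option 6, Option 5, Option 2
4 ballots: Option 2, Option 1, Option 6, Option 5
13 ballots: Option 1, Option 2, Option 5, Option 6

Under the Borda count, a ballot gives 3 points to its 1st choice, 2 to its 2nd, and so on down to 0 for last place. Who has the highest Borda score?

Option 1

Borda scores:
  Option 1: 2·0 + 5·3 + 4·2 + 13·3 = 62
  Option 2: 2·1 + 5·0 + 4·3 + 13·2 = 40
  Option 5: 2·3 + 5·1 + 4·0 + 13·1 = 24
  Option 6: 2·2 + 5·2 + 4·1 + 13·0 = 18
Option 1 has the highest total.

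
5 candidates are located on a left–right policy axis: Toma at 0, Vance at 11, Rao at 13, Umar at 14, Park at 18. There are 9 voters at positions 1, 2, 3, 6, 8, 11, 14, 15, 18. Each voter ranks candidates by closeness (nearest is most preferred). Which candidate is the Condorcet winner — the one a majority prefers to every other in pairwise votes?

With single-peaked preferences on a line, the Condorcet winner is the candidate closest to the median voter.
The median voter (position 8) is closest to Vance at 11.
Check: Vance vs Toma — voters closer to Vance: 6 of 9.

Vance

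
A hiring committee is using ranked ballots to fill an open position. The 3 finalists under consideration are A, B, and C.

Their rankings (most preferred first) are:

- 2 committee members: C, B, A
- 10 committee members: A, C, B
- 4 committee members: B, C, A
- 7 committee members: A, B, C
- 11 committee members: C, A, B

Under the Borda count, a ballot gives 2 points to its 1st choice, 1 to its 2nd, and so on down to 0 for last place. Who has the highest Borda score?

A

Borda scores:
  A: 2·0 + 10·2 + 4·0 + 7·2 + 11·1 = 45
  B: 2·1 + 10·0 + 4·2 + 7·1 + 11·0 = 17
  C: 2·2 + 10·1 + 4·1 + 7·0 + 11·2 = 40
A has the highest total.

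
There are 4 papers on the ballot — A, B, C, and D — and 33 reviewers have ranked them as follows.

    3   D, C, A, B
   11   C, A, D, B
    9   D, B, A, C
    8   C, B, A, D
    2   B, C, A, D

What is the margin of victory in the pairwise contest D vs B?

Ballots ranking D above B: 3+11+9 = 23.
Ballots ranking B above D: 8+2 = 10.
D wins 23–10, a margin of 13.

13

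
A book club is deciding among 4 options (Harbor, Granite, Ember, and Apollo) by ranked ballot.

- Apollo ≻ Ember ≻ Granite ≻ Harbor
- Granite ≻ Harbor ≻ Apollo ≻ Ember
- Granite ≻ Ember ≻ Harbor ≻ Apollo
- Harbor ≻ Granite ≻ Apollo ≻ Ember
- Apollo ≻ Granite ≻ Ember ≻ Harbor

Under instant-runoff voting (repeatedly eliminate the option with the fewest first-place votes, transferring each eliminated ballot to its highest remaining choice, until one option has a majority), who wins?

Granite

Round 1: Granite 2, Apollo 2, Harbor 1, Ember 0. Ember has the fewest and is eliminated.
Round 2: Granite 2, Apollo 2, Harbor 1. Harbor has the fewest and is eliminated.
Round 3: Granite 3, Apollo 2. Granite has a majority.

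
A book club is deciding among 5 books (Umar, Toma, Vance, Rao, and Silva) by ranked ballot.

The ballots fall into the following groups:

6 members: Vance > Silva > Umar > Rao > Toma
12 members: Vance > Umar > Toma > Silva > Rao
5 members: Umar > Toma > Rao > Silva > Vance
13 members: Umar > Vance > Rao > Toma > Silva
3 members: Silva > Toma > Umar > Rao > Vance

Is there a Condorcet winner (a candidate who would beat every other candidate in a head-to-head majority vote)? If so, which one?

Umar

Head-to-head results (39 voters total):
Umar vs Toma: Umar wins 36–3.
Umar vs Vance: Umar wins 21–18.
Umar vs Rao: Umar wins 39–0.
Umar vs Silva: Umar wins 30–9.
Toma vs Vance: Vance wins 31–8.
Toma vs Rao: Toma wins 20–19.
Toma vs Silva: Toma wins 30–9.
Vance vs Rao: Vance wins 31–8.
Vance vs Silva: Vance wins 31–8.
Rao vs Silva: Silva wins 21–18.
Umar beats each rival — Toma (36–3), Vance (21–18), Rao (39–0), Silva (30–9) — so Umar is the Condorcet winner.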